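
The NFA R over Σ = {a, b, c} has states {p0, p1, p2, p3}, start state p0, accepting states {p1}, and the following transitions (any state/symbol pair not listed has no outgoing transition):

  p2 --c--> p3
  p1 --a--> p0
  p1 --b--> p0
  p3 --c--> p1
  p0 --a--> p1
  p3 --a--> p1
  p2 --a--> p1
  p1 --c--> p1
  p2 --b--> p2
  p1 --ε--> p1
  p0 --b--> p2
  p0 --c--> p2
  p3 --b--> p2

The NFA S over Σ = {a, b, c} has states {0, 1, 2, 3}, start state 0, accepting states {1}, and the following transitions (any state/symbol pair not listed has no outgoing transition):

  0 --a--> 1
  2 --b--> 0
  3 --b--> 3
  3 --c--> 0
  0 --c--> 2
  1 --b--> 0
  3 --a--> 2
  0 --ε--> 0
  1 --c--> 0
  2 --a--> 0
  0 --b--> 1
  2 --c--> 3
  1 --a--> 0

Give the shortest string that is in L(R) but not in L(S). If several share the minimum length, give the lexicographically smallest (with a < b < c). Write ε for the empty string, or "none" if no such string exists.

The string ac is accepted by R but not by S.
No shorter string lies in the difference, and ac is the lexicographically first length-2 string in L(R) \ L(S).

ac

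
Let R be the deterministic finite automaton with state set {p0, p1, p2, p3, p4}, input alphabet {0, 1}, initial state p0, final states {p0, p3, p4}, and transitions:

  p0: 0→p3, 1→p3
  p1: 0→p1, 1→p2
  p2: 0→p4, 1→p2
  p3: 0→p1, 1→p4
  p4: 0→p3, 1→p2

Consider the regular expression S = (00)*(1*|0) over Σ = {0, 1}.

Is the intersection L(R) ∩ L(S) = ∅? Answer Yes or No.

No

The empty string ε is accepted by both R and S.
Hence L(R) ∩ L(S) ≠ ∅.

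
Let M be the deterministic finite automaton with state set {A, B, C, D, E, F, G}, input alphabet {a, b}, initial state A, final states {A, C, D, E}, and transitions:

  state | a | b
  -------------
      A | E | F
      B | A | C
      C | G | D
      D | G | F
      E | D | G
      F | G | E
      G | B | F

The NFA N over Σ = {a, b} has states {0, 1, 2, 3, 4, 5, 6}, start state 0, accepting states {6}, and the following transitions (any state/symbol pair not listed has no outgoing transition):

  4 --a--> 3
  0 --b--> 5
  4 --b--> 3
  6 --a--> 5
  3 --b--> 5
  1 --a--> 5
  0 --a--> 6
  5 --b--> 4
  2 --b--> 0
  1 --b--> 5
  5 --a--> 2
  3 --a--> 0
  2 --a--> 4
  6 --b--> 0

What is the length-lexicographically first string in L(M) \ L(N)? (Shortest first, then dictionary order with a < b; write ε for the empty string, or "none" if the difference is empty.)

The empty string ε is accepted by M but not by N.
Since ε is the unique shortest string, it is the required witness.

ε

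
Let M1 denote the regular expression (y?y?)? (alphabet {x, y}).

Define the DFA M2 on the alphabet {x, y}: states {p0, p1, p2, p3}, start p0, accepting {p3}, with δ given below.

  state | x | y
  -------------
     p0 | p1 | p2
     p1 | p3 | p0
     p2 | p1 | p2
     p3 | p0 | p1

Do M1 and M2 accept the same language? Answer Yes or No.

No

The empty string ε is accepted by M1 but rejected by M2.
So L(M1) ≠ L(M2).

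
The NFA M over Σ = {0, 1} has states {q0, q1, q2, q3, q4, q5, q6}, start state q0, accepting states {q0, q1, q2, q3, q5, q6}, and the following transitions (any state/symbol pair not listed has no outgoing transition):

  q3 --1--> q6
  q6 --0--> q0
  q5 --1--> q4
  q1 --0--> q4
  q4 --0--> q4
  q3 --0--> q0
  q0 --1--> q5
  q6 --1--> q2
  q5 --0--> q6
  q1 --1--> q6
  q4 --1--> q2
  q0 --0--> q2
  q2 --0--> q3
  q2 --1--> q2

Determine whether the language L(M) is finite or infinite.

infinite

State q2 is reachable from the start and can reach an accepting state, and it lies on the cycle q2 → q2.
Traversing that cycle any number of times yields accepted strings of unbounded length, so the language is infinite.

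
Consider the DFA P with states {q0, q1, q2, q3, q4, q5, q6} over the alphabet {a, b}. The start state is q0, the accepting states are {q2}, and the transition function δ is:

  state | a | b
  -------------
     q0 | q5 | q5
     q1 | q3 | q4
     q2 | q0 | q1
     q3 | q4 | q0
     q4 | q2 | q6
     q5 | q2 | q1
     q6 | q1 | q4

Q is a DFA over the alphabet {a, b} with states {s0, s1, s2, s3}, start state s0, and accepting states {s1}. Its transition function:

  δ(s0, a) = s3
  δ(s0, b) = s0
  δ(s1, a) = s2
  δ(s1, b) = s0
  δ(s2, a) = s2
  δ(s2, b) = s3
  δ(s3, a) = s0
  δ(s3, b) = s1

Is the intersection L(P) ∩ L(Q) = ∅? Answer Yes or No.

Exploring the product automaton P × Q from the start pair (q0, s0), following both machines on each input symbol, reaches 25 state pairs: (q0, s0), (q5, s3), (q5, s0), (q2, s0), (q1, s1), (q2, s3), (q1, s0), (q0, s3), (q3, s2), (q4, s0), (q3, s3), (q5, s1), (q4, s2), (q6, s0), (q0, s1), (q2, s2), (q6, s3), (q1, s3), (q5, s2), (q0, s2), (q4, s1), (q3, s0), (q4, s3), (q6, s1), (q1, s2).
P accepts in {q2} and Q accepts in {s1}; no reachable pair has both components accepting, so no string drives both machines to acceptance simultaneously and L(P) ∩ L(Q) = ∅.
So no string is accepted by both, and the intersection is empty.

Yes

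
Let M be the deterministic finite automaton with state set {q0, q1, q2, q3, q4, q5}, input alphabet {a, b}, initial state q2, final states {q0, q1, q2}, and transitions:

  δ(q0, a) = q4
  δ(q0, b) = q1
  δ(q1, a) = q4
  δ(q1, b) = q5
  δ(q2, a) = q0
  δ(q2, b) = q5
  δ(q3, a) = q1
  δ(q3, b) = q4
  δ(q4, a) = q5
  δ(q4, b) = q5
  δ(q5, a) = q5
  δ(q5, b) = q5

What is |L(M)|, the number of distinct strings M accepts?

3

The useful subgraph on states {q0, q1, q2} is acyclic, so L(M) is finite; the longest accepting path visits 3 useful states, giving maximum string length 2.
Counting accepting paths from q2 by length: 1 of length 0, 1 of length 1, 1 of length 2. Total 3.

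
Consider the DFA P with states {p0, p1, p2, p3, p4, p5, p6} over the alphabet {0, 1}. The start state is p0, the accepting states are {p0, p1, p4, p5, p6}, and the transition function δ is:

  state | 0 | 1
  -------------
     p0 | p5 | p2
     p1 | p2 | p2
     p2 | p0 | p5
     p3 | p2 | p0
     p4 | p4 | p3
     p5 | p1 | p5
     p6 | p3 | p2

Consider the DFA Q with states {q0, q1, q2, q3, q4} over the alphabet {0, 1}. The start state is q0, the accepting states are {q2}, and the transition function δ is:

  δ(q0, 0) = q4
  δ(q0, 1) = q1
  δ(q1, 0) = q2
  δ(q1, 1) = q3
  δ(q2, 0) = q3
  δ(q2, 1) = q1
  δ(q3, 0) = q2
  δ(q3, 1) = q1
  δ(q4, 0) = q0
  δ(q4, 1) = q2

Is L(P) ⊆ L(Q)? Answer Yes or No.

No

The empty string ε is in L(P) but not in L(Q).
So L(P) ⊄ L(Q).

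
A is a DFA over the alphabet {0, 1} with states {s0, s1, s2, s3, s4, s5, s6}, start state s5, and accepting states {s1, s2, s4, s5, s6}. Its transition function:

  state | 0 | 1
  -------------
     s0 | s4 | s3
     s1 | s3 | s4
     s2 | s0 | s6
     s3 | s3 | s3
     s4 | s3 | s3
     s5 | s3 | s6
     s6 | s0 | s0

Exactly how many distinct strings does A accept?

The useful subgraph on states {s0, s4, s5, s6} is acyclic, so L(A) is finite; the longest accepting path visits 4 useful states, giving maximum string length 3.
Counting accepting paths from s5 by length: 1 of length 0, 1 of length 1, 2 of length 3. Total 4.

4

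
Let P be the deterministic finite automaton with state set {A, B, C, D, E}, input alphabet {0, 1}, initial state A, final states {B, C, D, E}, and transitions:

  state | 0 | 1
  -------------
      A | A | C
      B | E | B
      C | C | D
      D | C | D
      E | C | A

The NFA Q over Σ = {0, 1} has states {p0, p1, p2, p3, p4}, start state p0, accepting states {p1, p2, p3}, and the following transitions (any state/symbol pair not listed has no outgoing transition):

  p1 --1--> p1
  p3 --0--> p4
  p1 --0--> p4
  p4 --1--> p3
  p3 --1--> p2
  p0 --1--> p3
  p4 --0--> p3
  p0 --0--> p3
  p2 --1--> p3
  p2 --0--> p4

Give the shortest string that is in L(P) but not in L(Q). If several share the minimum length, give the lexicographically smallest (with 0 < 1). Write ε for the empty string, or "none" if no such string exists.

10

The string 10 is accepted by P but not by Q.
No shorter string lies in the difference, and 10 is the lexicographically first length-2 string in L(P) \ L(Q).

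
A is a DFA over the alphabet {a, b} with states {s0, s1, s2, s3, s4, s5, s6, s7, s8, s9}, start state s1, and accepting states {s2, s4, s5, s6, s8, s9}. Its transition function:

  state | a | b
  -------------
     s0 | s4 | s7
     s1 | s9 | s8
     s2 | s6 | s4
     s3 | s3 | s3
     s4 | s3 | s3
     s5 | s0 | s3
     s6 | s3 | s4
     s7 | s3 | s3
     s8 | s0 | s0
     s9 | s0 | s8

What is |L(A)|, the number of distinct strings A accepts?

The useful subgraph on states {s0, s1, s4, s8, s9} is acyclic, so L(A) is finite; the longest accepting path visits 5 useful states, giving maximum string length 4.
Counting accepting paths from s1 by length: 2 of length 1, 1 of length 2, 3 of length 3, 2 of length 4. Total 8.

8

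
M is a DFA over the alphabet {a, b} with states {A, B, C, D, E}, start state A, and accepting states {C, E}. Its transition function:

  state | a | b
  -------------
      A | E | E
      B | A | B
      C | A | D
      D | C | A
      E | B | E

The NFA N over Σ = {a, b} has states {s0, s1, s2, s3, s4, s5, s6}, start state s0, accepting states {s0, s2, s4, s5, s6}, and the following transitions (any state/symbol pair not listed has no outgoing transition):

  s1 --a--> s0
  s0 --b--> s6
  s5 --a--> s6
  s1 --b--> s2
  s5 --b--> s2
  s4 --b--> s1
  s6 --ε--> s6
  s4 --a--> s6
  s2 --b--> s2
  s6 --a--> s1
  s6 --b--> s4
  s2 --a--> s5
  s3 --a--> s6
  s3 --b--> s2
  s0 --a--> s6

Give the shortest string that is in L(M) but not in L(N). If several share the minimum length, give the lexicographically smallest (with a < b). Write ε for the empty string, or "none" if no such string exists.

abb

The string abb is accepted by M but not by N.
No shorter string lies in the difference, and abb is the lexicographically first length-3 string in L(M) \ L(N).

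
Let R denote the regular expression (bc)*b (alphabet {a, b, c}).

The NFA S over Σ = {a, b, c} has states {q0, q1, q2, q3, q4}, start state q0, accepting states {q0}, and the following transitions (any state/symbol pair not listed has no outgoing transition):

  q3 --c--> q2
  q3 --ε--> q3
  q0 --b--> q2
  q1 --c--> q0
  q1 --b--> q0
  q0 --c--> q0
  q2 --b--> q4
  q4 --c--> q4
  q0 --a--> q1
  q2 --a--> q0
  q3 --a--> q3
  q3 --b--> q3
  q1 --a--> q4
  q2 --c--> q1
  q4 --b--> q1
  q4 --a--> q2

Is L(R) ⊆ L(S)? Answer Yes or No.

No

The string b is in L(R) but not in L(S).
So L(R) ⊄ L(S).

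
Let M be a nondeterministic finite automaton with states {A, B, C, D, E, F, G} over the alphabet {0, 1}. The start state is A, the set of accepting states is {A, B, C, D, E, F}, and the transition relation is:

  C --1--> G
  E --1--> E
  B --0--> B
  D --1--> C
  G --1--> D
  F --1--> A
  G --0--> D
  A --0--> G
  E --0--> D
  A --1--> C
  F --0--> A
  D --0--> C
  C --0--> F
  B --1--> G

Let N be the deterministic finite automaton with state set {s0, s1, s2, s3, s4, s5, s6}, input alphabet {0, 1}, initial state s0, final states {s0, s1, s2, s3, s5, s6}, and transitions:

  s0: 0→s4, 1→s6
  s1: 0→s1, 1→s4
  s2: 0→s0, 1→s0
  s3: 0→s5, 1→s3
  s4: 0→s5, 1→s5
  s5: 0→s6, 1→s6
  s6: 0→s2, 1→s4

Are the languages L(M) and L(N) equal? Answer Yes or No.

Yes

Exploring the product automaton M × N from the start pair (A, s0), following both machines on each input symbol, reaches 5 state pairs: (A, s0), (G, s4), (C, s6), (D, s5), (F, s2).
M accepts in {A, B, C, D, E, F} and N accepts in {s0, s1, s2, s3, s5, s6}. In every reachable pair the two components are either both accepting — (A, s0), (C, s6), (D, s5), (F, s2) — or both non-accepting, so no string is accepted by exactly one of the machines: L(M) \ L(N) and L(N) \ L(M) are both empty.
Hence every string is accepted by M iff it is accepted by N, and the two languages coincide.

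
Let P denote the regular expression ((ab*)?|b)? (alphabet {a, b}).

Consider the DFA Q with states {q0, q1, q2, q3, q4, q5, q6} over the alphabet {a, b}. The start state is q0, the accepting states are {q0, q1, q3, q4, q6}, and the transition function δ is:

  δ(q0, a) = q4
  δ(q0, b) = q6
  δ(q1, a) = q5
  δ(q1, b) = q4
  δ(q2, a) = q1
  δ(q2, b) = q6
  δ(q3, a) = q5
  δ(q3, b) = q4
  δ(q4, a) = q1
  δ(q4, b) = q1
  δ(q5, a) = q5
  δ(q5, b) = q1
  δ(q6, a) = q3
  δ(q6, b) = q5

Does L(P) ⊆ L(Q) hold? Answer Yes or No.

Converting the expression P to a DFA (subset construction, then merging equivalent states) gives the minimal DFA with states {p0, p1, p2, p3}, start state p0, accepting states {p0, p1, p2} and transitions p0: a→p1, b→p2; p1: a→p3, b→p1; p2: a→p3, b→p3; p3: a→p3, b→p3.
Exploring the product automaton P × Q from the start pair (p0, q0), following both machines on each input symbol, reaches 8 state pairs: (p0, q0), (p1, q4), (p2, q6), (p3, q1), (p1, q1), (p3, q3), (p3, q5), (p3, q4).
P accepts in {p0, p1, p2} and Q accepts in {q0, q1, q3, q4, q6}. The reachable pairs whose P-component is accepting are (p0, q0), (p1, q4), (p2, q6), (p1, q1); in each of them the Q-component is accepting too, so the product for L(P) \ L(Q) (P-component accepting, Q-component rejecting) has no reachable accepting pair and the difference is empty.
Hence every string in L(P) is also in L(Q).

Yes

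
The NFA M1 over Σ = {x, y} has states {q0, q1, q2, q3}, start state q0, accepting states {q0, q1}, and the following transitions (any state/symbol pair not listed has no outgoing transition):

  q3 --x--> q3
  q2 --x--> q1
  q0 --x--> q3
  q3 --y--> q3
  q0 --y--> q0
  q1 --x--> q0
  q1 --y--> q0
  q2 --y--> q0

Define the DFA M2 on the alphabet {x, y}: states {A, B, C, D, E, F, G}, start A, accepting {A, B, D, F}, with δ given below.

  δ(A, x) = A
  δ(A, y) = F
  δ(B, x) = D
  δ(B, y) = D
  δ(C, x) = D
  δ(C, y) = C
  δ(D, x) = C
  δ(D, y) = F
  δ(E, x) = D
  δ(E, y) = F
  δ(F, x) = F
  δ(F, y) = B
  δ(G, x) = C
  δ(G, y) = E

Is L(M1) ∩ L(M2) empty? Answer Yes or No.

The empty string ε is accepted by both M1 and M2.
Hence L(M1) ∩ L(M2) ≠ ∅.

No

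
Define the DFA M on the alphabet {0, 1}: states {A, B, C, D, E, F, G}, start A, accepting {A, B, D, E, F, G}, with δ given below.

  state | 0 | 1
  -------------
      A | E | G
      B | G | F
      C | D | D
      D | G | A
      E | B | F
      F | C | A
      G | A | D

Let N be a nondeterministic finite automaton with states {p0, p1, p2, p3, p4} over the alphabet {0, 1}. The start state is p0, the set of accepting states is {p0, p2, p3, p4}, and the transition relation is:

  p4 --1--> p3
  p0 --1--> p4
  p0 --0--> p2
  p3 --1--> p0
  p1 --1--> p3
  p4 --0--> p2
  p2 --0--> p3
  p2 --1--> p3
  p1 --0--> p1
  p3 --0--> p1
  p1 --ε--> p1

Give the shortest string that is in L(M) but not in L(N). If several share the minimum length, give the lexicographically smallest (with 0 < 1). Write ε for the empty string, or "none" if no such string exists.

000

The string 000 is accepted by M but not by N.
No shorter string lies in the difference, and 000 is the lexicographically first length-3 string in L(M) \ L(N).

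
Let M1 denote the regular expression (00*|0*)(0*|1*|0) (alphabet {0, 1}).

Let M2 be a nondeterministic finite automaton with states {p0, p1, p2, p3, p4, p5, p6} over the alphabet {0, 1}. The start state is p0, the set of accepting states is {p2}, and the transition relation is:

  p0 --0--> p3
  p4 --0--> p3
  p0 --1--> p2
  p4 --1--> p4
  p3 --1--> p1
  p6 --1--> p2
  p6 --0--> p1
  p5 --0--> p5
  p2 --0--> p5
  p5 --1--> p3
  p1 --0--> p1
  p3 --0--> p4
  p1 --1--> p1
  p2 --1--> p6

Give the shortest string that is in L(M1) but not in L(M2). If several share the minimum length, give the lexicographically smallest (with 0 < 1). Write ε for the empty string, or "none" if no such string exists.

ε

The empty string ε is accepted by M1 but not by M2.
Since ε is the unique shortest string, it is the required witness.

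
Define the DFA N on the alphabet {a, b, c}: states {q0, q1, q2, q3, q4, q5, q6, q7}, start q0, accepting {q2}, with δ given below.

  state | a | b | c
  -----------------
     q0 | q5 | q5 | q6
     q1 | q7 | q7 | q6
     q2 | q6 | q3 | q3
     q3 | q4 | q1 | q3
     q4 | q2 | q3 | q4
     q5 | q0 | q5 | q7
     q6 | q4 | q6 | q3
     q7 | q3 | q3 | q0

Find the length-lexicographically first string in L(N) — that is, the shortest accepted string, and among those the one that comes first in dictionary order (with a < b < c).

caa

A breadth-first search from q0 reaches an accepting state first via the path q0 → q6 → q4 → q2 on input caa.
No string of length < 3 is accepted (BFS exhausts all shorter strings without reaching an accepting state), and caa is the lexicographically least accepting string of length 3.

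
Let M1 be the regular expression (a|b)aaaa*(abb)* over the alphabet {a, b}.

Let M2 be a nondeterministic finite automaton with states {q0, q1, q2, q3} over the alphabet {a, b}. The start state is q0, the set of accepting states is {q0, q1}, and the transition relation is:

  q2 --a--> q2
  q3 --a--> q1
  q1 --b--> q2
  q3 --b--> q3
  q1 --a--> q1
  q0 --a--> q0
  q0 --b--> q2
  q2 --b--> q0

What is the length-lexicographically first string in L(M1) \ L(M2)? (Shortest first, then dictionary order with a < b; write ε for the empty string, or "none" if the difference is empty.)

The string baaa is accepted by M1 but not by M2.
No shorter string lies in the difference, and baaa is the lexicographically first length-4 string in L(M1) \ L(M2).

baaa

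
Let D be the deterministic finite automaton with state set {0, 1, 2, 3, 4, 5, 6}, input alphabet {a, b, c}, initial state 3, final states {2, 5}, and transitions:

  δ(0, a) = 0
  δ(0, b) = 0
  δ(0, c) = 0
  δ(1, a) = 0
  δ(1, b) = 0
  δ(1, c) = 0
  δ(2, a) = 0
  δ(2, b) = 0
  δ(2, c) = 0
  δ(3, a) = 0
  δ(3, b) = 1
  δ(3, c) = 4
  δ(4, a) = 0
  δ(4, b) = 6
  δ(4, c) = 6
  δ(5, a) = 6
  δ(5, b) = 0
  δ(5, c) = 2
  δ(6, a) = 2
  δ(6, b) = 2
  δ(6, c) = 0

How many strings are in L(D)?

4

The useful subgraph on states {2, 3, 4, 6} is acyclic, so L(D) is finite; the longest accepting path visits 4 useful states, giving maximum string length 3.
Counting accepting paths from 3 by length: 4 of length 3. Total 4.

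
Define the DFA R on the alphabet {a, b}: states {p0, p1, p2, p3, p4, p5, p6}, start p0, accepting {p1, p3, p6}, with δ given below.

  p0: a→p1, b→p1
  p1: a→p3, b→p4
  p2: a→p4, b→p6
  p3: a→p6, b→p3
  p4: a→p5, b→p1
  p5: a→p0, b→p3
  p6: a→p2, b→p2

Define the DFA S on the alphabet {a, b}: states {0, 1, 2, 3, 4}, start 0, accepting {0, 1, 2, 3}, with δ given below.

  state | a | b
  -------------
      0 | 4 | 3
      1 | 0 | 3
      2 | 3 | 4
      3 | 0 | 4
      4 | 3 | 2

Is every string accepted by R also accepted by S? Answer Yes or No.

The string a is in L(R) but not in L(S).
So L(R) ⊄ L(S).

No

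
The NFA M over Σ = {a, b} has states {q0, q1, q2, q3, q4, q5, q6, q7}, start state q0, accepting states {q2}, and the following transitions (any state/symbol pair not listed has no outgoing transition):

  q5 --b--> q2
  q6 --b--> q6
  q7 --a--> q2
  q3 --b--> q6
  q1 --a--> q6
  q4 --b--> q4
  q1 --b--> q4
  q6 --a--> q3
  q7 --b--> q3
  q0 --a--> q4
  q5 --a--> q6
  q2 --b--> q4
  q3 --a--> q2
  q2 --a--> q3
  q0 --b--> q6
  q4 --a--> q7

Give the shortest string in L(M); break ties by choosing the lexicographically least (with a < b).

A breadth-first search from q0 reaches an accepting state first via the path q0 → q4 → q7 → q2 on input aaa.
No string of length < 3 is accepted (BFS exhausts all shorter strings without reaching an accepting state), and aaa is the lexicographically least accepting string of length 3.

aaa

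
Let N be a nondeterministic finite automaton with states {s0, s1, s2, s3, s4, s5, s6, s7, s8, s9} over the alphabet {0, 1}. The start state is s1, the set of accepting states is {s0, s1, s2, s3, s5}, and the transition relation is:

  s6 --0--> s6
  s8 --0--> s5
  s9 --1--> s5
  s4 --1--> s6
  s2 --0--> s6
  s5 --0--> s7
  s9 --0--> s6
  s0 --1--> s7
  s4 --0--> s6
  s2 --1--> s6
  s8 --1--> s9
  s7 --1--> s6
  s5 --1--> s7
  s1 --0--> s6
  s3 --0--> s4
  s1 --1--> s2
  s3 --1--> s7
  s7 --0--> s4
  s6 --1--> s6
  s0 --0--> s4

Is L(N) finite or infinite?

finite

The useful states (reachable from s1 and able to reach an accepting state) are {s1, s2}.
Restricted to these states the transition graph has no cycle, so every accepting path has bounded length and L is finite.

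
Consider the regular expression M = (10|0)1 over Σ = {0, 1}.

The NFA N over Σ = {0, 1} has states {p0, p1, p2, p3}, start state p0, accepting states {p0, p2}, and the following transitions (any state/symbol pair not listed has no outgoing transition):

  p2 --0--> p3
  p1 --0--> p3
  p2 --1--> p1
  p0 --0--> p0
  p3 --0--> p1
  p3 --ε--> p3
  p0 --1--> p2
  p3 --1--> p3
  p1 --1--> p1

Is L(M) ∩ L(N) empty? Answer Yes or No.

The string 01 is accepted by both M and N.
Hence L(M) ∩ L(N) ≠ ∅.

No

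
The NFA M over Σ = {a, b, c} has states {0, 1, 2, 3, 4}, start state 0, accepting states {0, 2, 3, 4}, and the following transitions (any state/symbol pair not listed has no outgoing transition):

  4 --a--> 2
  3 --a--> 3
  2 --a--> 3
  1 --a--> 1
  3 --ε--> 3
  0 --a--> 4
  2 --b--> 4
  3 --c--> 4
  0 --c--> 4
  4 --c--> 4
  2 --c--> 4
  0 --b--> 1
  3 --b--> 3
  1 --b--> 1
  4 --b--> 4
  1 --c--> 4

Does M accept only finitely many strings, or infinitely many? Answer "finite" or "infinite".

infinite

State 1 is reachable from the start and can reach an accepting state, and it lies on the cycle 1 → 1.
Traversing that cycle any number of times yields accepted strings of unbounded length, so the language is infinite.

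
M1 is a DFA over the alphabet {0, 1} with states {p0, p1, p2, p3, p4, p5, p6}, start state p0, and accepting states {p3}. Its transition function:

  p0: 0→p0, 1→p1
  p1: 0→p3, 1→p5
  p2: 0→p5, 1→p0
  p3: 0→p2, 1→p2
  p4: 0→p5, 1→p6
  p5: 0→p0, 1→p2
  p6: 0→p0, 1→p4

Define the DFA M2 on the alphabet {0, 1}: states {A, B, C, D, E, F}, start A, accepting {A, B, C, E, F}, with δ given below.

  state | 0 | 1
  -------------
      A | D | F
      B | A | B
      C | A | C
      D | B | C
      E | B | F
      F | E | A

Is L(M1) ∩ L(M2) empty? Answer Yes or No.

No

The string 10 is accepted by both M1 and M2.
Hence L(M1) ∩ L(M2) ≠ ∅.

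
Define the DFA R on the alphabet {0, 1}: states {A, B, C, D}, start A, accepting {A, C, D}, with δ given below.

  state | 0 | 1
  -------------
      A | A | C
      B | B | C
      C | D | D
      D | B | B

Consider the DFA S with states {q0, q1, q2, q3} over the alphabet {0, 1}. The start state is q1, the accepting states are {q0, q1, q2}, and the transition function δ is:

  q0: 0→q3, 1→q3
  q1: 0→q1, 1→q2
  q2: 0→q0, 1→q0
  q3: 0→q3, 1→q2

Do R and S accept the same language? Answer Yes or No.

Exploring the product automaton R × S from the start pair (A, q1), following both machines on each input symbol, reaches 4 state pairs: (A, q1), (C, q2), (D, q0), (B, q3).
R accepts in {A, C, D} and S accepts in {q0, q1, q2}. In every reachable pair the two components are either both accepting — (A, q1), (C, q2), (D, q0) — or both non-accepting, so no string is accepted by exactly one of the machines: L(R) \ L(S) and L(S) \ L(R) are both empty.
Hence every string is accepted by R iff it is accepted by S, and the two languages coincide.

Yes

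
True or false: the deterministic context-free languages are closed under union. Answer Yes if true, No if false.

No

{aⁿbⁿ : n≥0} and {aⁿb²ⁿ : n≥0} are each accepted by a deterministic PDA (push the a's; pop one per b, respectively one per two b's), but their union U is not. Suppose a DPDA M accepted U. Being deterministic, M has a single run on aⁿb²ⁿ, and since aⁿbⁿ ∈ U that run passes through an accepting configuration right after consuming the prefix aⁿbⁿ and then goes on to accept again after n more b's. Build an ordinary (nondeterministic) PDA M′ that simulates M on a's and b's and, at any moment when M is in an accepting state, may switch to a second mode in which it reads only c's, feeding each c to M as a b; M′ accepts when M does. Then M′ accepts aⁱbʲcᵏ (k≥1) exactly when both aⁱbʲ ∈ U and aⁱbʲ⁺ᵏ ∈ U, and checking the four cases (i=j or j=2i, combined with j+k=i or j+k=2i) leaves only i=j=k: so L(M′) ∩ a*b*c⁺ = {aⁿbⁿcⁿ : n≥1} would be context-free, which it is not (pumping lemma) — contradiction. (The union is an unambiguous CFL; it is determinism, not unambiguity, that fails.)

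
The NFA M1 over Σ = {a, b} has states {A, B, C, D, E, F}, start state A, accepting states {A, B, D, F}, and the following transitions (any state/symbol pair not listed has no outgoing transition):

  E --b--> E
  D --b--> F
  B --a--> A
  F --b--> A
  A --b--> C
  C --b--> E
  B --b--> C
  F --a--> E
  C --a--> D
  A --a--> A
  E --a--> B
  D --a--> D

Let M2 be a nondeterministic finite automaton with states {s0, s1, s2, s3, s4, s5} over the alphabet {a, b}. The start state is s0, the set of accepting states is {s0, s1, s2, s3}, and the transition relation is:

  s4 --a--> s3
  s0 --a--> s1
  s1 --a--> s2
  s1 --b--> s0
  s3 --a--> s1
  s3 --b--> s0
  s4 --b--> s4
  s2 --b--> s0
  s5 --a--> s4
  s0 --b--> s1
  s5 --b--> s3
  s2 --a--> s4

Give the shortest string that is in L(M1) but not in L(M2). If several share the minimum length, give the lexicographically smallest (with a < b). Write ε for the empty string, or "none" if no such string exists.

aaa

The string aaa is accepted by M1 but not by M2.
No shorter string lies in the difference, and aaa is the lexicographically first length-3 string in L(M1) \ L(M2).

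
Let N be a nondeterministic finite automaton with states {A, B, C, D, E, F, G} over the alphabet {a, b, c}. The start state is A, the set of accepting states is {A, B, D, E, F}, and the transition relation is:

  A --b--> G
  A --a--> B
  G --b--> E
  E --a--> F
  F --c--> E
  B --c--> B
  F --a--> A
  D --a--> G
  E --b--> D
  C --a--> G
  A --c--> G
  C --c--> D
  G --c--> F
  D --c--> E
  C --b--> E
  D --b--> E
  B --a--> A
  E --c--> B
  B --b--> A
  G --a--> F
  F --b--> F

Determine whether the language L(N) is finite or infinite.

infinite

State A is reachable from the start and can reach an accepting state, and it lies on the cycle A → B → A.
Traversing that cycle any number of times yields accepted strings of unbounded length, so the language is infinite.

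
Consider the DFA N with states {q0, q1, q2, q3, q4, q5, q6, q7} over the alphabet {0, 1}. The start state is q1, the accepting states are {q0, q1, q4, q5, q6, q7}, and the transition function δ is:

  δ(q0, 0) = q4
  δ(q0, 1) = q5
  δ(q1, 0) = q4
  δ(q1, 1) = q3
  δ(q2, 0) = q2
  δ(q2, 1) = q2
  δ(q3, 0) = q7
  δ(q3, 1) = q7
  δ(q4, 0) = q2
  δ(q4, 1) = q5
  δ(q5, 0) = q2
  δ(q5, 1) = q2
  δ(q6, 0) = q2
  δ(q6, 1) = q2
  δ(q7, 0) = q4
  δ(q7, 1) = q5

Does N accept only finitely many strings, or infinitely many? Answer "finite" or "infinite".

finite

The useful states (reachable from q1 and able to reach an accepting state) are {q1, q3, q4, q5, q7}.
Restricted to these states the transition graph has no cycle, so every accepting path has bounded length and L is finite.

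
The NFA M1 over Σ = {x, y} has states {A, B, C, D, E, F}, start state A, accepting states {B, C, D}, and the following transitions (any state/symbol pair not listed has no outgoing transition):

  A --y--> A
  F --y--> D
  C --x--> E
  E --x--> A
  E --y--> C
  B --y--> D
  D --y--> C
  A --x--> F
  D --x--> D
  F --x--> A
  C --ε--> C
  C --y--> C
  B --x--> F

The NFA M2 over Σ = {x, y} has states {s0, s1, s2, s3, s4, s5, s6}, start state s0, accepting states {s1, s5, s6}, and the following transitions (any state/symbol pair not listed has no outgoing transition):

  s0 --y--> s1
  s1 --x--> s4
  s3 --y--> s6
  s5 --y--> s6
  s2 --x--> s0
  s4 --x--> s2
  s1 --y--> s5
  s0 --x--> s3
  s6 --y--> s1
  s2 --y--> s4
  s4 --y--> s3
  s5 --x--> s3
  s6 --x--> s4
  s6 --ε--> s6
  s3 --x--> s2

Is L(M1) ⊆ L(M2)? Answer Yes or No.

The string xyx is in L(M1) but not in L(M2).
So L(M1) ⊄ L(M2).

No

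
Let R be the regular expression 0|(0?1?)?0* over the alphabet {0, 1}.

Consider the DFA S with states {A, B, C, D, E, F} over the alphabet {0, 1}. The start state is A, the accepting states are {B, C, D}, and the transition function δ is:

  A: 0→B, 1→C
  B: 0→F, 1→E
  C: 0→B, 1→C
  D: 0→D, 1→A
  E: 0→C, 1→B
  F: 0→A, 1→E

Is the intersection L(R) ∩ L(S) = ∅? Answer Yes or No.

No

The string 0 is accepted by both R and S.
Hence L(R) ∩ L(S) ≠ ∅.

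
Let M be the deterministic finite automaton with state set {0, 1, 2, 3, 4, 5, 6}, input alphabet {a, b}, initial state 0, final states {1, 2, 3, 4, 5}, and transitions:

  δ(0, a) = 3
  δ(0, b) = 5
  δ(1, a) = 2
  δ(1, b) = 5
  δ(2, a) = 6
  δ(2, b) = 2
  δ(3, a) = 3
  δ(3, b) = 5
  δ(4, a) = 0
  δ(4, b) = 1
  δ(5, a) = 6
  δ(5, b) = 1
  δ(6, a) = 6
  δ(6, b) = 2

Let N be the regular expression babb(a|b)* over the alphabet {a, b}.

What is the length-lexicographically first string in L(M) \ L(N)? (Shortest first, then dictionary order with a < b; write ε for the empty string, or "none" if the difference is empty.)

The string a is accepted by M but not by N.
No shorter string lies in the difference, and a is the lexicographically first length-1 string in L(M) \ L(N).

a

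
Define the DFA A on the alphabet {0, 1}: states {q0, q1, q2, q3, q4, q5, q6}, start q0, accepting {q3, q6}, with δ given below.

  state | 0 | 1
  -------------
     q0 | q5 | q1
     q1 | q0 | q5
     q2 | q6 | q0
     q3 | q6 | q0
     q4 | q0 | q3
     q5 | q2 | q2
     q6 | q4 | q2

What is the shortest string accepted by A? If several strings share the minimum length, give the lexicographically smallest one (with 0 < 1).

A breadth-first search from q0 reaches an accepting state first via the path q0 → q5 → q2 → q6 on input 000.
No string of length < 3 is accepted (BFS exhausts all shorter strings without reaching an accepting state), and 000 is the lexicographically least accepting string of length 3.

000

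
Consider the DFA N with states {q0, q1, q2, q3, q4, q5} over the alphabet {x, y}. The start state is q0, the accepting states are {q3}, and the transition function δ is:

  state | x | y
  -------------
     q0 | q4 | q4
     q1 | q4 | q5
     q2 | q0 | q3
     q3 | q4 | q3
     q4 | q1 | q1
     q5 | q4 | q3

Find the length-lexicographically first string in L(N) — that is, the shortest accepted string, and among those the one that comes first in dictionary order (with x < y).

A breadth-first search from q0 reaches an accepting state first via the path q0 → q4 → q1 → q5 → q3 on input xxyy.
No string of length < 4 is accepted (BFS exhausts all shorter strings without reaching an accepting state), and xxyy is the lexicographically least accepting string of length 4.

xxyy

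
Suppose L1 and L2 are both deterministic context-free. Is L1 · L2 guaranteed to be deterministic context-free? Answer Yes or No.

No

Take L₁ = {ε, c} (finite, hence regular and DCFL) and L₂ = {c aⁿbⁿ : n≥0} ∪ {cc aⁿb²ⁿ : n≥0} (a DCFL: the number of leading c's tells the DPDA whether to pop one stack symbol per b or per two b's). Then L₁L₂ ∩ cca⁺b* = {cc aⁿbⁿ : n≥1} ∪ {cc aⁿb²ⁿ : n≥1}. If L₁L₂ were a DCFL, so would be this intersection with a regular set, and a DPDA for it started from its configuration after reading cc would accept {aⁿbⁿ : n≥1} ∪ {aⁿb²ⁿ : n≥1}, which no deterministic PDA accepts (a DPDA for it would have a single run on aⁿb²ⁿ, accepting after the prefix aⁿbⁿ and accepting again after n more b's; an ordinary PDA that simulates it on a's and b's and, at any moment when it is accepting, may switch to reading only a fresh letter d while feeding each d to the simulation as a b, would accept aⁱbʲdᵏ (k≥1) exactly when both aⁱbʲ and aⁱbʲ⁺ᵏ are in the language, i.e. its language intersected with the regular set a*b*d⁺ would be exactly {aⁿbⁿdⁿ : n≥1} — impossible, since context-free languages are closed under intersection with regular sets and {aⁿbⁿdⁿ} is not context-free). Hence L₁L₂ is not a DCFL.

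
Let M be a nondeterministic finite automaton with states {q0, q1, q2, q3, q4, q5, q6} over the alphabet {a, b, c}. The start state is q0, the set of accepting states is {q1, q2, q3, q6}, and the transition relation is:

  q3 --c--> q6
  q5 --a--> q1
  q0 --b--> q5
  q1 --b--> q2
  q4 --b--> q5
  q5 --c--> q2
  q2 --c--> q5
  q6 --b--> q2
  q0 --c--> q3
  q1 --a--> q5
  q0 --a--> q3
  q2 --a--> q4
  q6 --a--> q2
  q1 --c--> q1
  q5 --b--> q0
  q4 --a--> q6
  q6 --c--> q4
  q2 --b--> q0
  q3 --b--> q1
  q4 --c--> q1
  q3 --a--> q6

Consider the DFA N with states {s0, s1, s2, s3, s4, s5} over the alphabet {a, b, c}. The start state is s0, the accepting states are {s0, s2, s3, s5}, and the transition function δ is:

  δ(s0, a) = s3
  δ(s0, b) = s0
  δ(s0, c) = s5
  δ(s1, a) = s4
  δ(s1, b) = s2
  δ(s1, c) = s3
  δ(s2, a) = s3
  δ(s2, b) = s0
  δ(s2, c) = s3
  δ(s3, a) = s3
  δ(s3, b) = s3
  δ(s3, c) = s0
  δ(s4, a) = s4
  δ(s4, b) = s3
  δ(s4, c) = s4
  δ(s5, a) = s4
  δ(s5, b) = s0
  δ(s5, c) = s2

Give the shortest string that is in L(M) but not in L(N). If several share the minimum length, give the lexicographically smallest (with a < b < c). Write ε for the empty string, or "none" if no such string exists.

The string ca is accepted by M but not by N.
No shorter string lies in the difference, and ca is the lexicographically first length-2 string in L(M) \ L(N).

ca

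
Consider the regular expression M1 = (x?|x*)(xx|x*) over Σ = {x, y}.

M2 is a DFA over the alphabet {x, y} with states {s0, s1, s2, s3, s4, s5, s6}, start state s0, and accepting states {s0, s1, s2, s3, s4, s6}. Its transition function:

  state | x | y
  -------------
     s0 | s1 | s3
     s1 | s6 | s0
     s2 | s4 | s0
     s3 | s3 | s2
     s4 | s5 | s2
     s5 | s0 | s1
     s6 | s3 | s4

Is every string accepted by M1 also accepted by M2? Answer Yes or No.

Yes

Converting the expression M1 to a DFA (subset construction, then merging equivalent states) gives the minimal DFA with states {r0, r1}, start state r0, accepting states {r0} and transitions r0: x→r0, y→r1; r1: x→r1, y→r1.
Exploring the product automaton M1 × M2 from the start pair (r0, s0), following both machines on each input symbol, reaches 11 state pairs: (r0, s0), (r0, s1), (r1, s3), (r0, s6), (r1, s0), (r1, s2), (r0, s3), (r1, s4), (r1, s1), (r1, s5), (r1, s6).
M1 accepts in {r0} and M2 accepts in {s0, s1, s2, s3, s4, s6}. The reachable pairs whose M1-component is accepting are (r0, s0), (r0, s1), (r0, s6), (r0, s3); in each of them the M2-component is accepting too, so the product for L(M1) \ L(M2) (M1-component accepting, M2-component rejecting) has no reachable accepting pair and the difference is empty.
Hence every string in L(M1) is also in L(M2).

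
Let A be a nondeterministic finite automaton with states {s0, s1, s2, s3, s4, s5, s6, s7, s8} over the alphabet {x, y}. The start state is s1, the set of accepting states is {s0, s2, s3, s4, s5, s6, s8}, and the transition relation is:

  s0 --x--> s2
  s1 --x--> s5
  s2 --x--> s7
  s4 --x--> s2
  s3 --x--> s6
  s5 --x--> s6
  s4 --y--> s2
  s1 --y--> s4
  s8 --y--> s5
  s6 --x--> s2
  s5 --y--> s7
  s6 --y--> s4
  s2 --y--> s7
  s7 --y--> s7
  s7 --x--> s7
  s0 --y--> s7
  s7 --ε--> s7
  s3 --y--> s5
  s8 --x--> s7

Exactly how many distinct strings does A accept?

9

The useful subgraph on states {s1, s2, s4, s5, s6} is acyclic, so L(A) is finite; the longest accepting path visits 5 useful states, giving maximum string length 4.
Counting accepting paths from s1 by length: 2 of length 1, 3 of length 2, 2 of length 3, 2 of length 4. Total 9.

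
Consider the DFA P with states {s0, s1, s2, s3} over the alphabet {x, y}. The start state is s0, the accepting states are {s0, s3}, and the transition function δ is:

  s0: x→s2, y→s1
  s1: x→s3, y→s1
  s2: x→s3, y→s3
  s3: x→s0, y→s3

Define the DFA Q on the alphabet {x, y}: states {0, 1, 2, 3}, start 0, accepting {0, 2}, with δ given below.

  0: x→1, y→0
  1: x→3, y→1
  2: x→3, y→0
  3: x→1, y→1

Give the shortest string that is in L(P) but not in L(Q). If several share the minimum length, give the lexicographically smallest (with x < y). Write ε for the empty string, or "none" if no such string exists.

The string xx is accepted by P but not by Q.
No shorter string lies in the difference, and xx is the lexicographically first length-2 string in L(P) \ L(Q).

xx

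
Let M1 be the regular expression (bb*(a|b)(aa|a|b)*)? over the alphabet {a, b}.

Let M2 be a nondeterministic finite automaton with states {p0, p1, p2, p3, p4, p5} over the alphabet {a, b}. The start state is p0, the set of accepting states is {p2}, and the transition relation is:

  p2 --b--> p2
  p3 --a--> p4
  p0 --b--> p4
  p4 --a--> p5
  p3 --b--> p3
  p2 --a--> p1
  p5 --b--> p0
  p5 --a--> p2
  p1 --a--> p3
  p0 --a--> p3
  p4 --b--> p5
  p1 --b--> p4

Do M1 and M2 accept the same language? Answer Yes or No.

The empty string ε is accepted by M1 but rejected by M2.
So L(M1) ≠ L(M2).

No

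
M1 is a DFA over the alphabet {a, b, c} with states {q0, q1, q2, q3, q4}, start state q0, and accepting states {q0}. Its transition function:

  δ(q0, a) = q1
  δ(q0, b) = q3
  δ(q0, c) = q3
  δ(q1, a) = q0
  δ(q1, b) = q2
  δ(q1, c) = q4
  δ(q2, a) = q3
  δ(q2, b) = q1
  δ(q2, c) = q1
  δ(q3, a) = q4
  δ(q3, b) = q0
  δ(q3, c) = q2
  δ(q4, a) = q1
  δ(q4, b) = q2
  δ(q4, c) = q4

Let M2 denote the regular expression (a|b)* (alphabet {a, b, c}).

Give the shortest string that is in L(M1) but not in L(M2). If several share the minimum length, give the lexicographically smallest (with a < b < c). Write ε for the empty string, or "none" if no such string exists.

The string cb is accepted by M1 but not by M2.
No shorter string lies in the difference, and cb is the lexicographically first length-2 string in L(M1) \ L(M2).

cb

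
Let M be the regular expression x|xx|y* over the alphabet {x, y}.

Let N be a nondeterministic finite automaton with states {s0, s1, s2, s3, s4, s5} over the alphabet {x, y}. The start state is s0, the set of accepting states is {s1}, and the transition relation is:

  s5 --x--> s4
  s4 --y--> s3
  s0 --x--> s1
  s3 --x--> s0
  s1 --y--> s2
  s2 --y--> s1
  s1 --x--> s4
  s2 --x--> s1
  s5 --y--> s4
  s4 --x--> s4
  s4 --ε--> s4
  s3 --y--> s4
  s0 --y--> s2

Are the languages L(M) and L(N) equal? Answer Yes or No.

No

The empty string ε is accepted by M but rejected by N.
So L(M) ≠ L(N).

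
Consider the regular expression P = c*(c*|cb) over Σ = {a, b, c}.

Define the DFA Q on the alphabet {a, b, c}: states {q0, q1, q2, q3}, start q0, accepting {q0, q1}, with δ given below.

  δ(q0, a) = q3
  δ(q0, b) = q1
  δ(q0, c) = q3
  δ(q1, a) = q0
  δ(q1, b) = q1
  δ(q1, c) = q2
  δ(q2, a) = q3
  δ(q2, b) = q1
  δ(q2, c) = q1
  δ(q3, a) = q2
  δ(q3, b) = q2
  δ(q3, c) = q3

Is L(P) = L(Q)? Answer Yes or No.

No

The string c is accepted by P but rejected by Q.
So L(P) ≠ L(Q).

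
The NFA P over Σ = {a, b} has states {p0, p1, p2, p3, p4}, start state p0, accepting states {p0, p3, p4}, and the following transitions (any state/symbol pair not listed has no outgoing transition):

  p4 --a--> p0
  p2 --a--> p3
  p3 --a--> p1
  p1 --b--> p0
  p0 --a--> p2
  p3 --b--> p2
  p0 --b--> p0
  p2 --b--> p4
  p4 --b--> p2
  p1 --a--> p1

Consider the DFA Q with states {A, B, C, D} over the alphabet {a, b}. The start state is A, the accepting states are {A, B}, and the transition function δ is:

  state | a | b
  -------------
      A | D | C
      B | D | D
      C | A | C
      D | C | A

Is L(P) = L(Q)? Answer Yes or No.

The string b is accepted by P but rejected by Q.
So L(P) ≠ L(Q).

No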